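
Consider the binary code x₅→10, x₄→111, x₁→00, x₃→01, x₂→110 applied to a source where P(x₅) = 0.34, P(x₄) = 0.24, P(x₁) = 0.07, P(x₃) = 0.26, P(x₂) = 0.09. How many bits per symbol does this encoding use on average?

L̄ = Σ pᵢ·ℓᵢ = 0.34·2 + 0.24·3 + 0.07·2 + 0.26·2 + 0.09·3 = 2.33 bits/symbol.

2.33 bits/symbol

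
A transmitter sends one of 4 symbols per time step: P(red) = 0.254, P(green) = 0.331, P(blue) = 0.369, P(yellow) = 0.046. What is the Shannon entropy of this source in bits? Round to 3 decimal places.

1.765 bits

H = −Σ pᵢ log₂ pᵢ.
−0.254·log₂(0.254) = 0.5022
−0.331·log₂(0.331) = 0.5280
−0.369·log₂(0.369) = 0.5307
−0.046·log₂(0.046) = 0.2043
Sum ≈ 1.7652 → 1.765 bits.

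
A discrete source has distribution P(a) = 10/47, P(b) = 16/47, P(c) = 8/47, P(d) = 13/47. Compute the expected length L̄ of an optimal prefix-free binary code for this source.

2 bits/symbol

Repeatedly combine the two least-probable nodes; the expected code length is the sum of the merged weights.
merge 8/47 + 10/47 → 18/47
merge 13/47 + 16/47 → 29/47
merge 18/47 + 29/47 → 1
L = 18/47 + 29/47 + 1 = 2 bits/symbol.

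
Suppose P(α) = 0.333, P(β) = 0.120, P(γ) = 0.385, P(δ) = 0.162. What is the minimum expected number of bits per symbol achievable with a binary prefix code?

Repeatedly combine the two least-probable nodes; the expected code length is the sum of the merged weights.
merge 3/25 + 81/500 → 141/500
merge 141/500 + 333/1000 → 123/200
merge 77/200 + 123/200 → 1
L = 141/500 + 123/200 + 1 = 1897/1000 = 1.897 bits/symbol.

1.897 bits/symbol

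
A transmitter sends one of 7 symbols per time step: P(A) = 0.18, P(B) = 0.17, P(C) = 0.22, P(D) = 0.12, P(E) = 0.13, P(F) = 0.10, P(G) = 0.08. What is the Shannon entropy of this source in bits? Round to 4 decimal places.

H = −Σ pᵢ log₂ pᵢ.
−0.18·log₂(0.18) = 0.4453
−0.17·log₂(0.17) = 0.4346
−0.22·log₂(0.22) = 0.4806
−0.12·log₂(0.12) = 0.3671
−0.13·log₂(0.13) = 0.3826
−0.10·log₂(0.10) = 0.3322
−0.08·log₂(0.08) = 0.2915
Sum ≈ 2.7339 → 2.7339 bits.

2.7339 bits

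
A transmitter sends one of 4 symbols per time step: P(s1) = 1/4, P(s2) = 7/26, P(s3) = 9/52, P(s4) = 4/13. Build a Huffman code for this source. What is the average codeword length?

2 bits/symbol

Repeatedly combine the two least-probable nodes; the expected code length is the sum of the merged weights.
merge 9/52 + 1/4 → 11/26
merge 7/26 + 4/13 → 15/26
merge 11/26 + 15/26 → 1
L = 11/26 + 15/26 + 1 = 2 bits/symbol.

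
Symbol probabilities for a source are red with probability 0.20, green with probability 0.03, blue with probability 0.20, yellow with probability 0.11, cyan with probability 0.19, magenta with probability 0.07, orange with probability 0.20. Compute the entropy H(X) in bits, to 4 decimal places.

H = −Σ pᵢ log₂ pᵢ.
−0.20·log₂(0.20) = 0.4644
−0.03·log₂(0.03) = 0.1518
−0.20·log₂(0.20) = 0.4644
−0.11·log₂(0.11) = 0.3503
−0.19·log₂(0.19) = 0.4552
−0.07·log₂(0.07) = 0.2686
−0.20·log₂(0.20) = 0.4644
Sum ≈ 2.6190 → 2.6190 bits.

2.6190 bits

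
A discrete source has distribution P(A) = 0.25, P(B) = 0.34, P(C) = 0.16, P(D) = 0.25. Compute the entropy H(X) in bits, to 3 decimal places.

H = −Σ pᵢ log₂ pᵢ.
−0.25·log₂(0.25) = 0.5000
−0.34·log₂(0.34) = 0.5292
−0.16·log₂(0.16) = 0.4230
−0.25·log₂(0.25) = 0.5000
Sum ≈ 1.9522 → 1.952 bits.

1.952 bits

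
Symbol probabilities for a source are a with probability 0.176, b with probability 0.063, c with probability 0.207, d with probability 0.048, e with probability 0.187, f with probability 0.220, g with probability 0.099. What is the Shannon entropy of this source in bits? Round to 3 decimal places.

2.636 bits

H = −Σ pᵢ log₂ pᵢ.
−0.176·log₂(0.176) = 0.4411
−0.063·log₂(0.063) = 0.2513
−0.207·log₂(0.207) = 0.4704
−0.048·log₂(0.048) = 0.2103
−0.187·log₂(0.187) = 0.4523
−0.220·log₂(0.220) = 0.4806
−0.099·log₂(0.099) = 0.3303
Sum ≈ 2.6363 → 2.636 bits.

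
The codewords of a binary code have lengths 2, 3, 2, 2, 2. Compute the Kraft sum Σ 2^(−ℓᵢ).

1.125

With common denominator 2^3 = 8: Σ 2^(−ℓᵢ) = 2/8 + 1/8 + 2/8 + 2/8 + 2/8 = 9/8 = 1.125.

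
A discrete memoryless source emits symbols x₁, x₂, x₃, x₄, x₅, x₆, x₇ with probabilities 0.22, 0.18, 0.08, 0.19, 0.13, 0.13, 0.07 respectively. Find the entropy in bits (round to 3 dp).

H = −Σ pᵢ log₂ pᵢ.
−0.22·log₂(0.22) = 0.4806
−0.18·log₂(0.18) = 0.4453
−0.08·log₂(0.08) = 0.2915
−0.19·log₂(0.19) = 0.4552
−0.13·log₂(0.13) = 0.3826
−0.13·log₂(0.13) = 0.3826
−0.07·log₂(0.07) = 0.2686
Sum ≈ 2.7065 → 2.706 bits.

2.706 bits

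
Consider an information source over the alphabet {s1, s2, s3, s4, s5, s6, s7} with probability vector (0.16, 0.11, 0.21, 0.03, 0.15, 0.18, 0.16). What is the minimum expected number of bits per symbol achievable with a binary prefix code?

Repeatedly combine the two least-probable nodes; the expected code length is the sum of the merged weights.
merge 3/100 + 11/100 → 7/50
merge 7/50 + 3/20 → 29/100
merge 4/25 + 4/25 → 8/25
merge 9/50 + 21/100 → 39/100
merge 29/100 + 8/25 → 61/100
merge 39/100 + 61/100 → 1
L = 7/50 + 29/100 + 8/25 + 39/100 + 61/100 + 1 = 11/4 = 2.75 bits/symbol.

2.75 bits/symbol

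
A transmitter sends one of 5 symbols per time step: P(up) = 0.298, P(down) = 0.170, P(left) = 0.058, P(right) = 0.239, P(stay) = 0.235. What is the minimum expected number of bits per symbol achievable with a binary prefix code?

2.228 bits/symbol

Repeatedly combine the two least-probable nodes; the expected code length is the sum of the merged weights.
merge 29/500 + 17/100 → 57/250
merge 57/250 + 47/200 → 463/1000
merge 239/1000 + 149/500 → 537/1000
merge 463/1000 + 537/1000 → 1
L = 57/250 + 463/1000 + 537/1000 + 1 = 557/250 = 2.228 bits/symbol.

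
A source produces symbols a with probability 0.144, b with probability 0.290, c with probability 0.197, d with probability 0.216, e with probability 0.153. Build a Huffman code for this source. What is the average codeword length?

Repeatedly combine the two least-probable nodes; the expected code length is the sum of the merged weights.
merge 18/125 + 153/1000 → 297/1000
merge 197/1000 + 27/125 → 413/1000
merge 29/100 + 297/1000 → 587/1000
merge 413/1000 + 587/1000 → 1
L = 297/1000 + 413/1000 + 587/1000 + 1 = 2297/1000 = 2.297 bits/symbol.

2.297 bits/symbol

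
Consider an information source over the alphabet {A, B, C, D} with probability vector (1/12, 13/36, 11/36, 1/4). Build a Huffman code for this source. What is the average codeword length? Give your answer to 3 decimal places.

Repeatedly combine the two least-probable nodes; the expected code length is the sum of the merged weights.
merge 1/12 + 1/4 → 1/3
merge 11/36 + 1/3 → 23/36
merge 13/36 + 23/36 → 1
L = 1/3 + 23/36 + 1 = 71/36 ≈ 1.972 bits/symbol.

1.972 bits/symbol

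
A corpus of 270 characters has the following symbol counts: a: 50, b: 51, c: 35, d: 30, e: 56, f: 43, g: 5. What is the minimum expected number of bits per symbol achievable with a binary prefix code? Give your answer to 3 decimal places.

Probabilities are the counts divided by 270.
Repeatedly combine the two least-probable nodes; the expected code length is the sum of the merged weights.
merge 1/54 + 1/9 → 7/54
merge 7/54 + 7/54 → 7/27
merge 43/270 + 5/27 → 31/90
merge 17/90 + 28/135 → 107/270
merge 7/27 + 31/90 → 163/270
merge 107/270 + 163/270 → 1
L = 7/54 + 7/27 + 31/90 + 107/270 + 163/270 + 1 = 41/15 ≈ 2.733 bits/symbol.

2.733 bits/symbol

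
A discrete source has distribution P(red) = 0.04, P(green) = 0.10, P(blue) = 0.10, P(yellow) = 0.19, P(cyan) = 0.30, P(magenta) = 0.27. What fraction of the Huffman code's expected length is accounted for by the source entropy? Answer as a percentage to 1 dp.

98.2%

Entropy H = −Σ p log₂ p ≈ 2.3365 bits.
Huffman merges: 1/25+1/10→7/50; 1/10+7/50→6/25; 19/100+6/25→43/100; 27/100+3/10→57/100; 43/100+57/100→1. L = 119/50 ≈ 2.3800.
Efficiency = H/L = 2.3365/2.3800 = 98.2%.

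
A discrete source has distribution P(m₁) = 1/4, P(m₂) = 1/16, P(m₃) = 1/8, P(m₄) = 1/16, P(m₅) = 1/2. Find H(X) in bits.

Each probability is a power of 1/2, so log₂(1/p) is an integer.
H = Σ p·log₂(1/p) = 1/4·2 + 1/16·4 + 1/8·3 + 1/16·4 + 1/2·1 = 1.875 bits.

1.875 bits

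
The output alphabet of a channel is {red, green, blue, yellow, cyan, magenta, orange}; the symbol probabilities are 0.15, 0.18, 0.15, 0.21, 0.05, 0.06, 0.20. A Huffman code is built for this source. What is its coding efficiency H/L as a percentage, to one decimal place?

98.6%

Entropy H = −Σ p log₂ p ≈ 2.6632 bits.
Huffman merges: 1/20+3/50→11/100; 11/100+3/20→13/50; 3/20+9/50→33/100; 1/5+21/100→41/100; 13/50+33/100→59/100; 41/100+59/100→1. L = 27/10 ≈ 2.7000.
Efficiency = H/L = 2.6632/2.7000 = 98.6%.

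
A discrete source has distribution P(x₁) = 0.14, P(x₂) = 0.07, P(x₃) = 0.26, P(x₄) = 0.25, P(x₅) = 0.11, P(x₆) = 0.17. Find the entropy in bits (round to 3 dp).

H = −Σ pᵢ log₂ pᵢ.
−0.14·log₂(0.14) = 0.3971
−0.07·log₂(0.07) = 0.2686
−0.26·log₂(0.26) = 0.5053
−0.25·log₂(0.25) = 0.5000
−0.11·log₂(0.11) = 0.3503
−0.17·log₂(0.17) = 0.4346
Sum ≈ 2.4558 → 2.456 bits.

2.456 bits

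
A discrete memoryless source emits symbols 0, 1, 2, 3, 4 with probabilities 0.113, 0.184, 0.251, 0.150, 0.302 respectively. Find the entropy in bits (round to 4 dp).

2.2376 bits

H = −Σ pᵢ log₂ pᵢ.
−0.113·log₂(0.113) = 0.3555
−0.184·log₂(0.184) = 0.4494
−0.251·log₂(0.251) = 0.5006
−0.150·log₂(0.150) = 0.4105
−0.302·log₂(0.302) = 0.5217
Sum ≈ 2.2376 → 2.2376 bits.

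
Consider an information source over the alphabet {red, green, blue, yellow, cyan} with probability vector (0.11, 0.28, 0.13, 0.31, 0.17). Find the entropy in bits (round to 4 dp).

H = −Σ pᵢ log₂ pᵢ.
−0.11·log₂(0.11) = 0.3503
−0.28·log₂(0.28) = 0.5142
−0.13·log₂(0.13) = 0.3826
−0.31·log₂(0.31) = 0.5238
−0.17·log₂(0.17) = 0.4346
Sum ≈ 2.2055 → 2.2055 bits.

2.2055 bits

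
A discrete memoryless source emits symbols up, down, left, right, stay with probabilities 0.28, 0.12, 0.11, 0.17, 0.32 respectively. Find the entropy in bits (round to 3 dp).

H = −Σ pᵢ log₂ pᵢ.
−0.28·log₂(0.28) = 0.5142
−0.12·log₂(0.12) = 0.3671
−0.11·log₂(0.11) = 0.3503
−0.17·log₂(0.17) = 0.4346
−0.32·log₂(0.32) = 0.5260
Sum ≈ 2.1922 → 2.192 bits.

2.192 bits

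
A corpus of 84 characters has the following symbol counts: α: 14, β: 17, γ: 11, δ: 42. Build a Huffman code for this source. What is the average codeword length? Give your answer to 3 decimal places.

1.798 bits/symbol

Probabilities are the counts divided by 84.
Repeatedly combine the two least-probable nodes; the expected code length is the sum of the merged weights.
merge 11/84 + 1/6 → 25/84
merge 17/84 + 25/84 → 1/2
merge 1/2 + 1/2 → 1
L = 25/84 + 1/2 + 1 = 151/84 ≈ 1.798 bits/symbol.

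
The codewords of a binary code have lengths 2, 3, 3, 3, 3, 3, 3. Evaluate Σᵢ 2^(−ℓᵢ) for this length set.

1

With common denominator 2^3 = 8: Σ 2^(−ℓᵢ) = 2/8 + 1/8 + 1/8 + 1/8 + 1/8 + 1/8 + 1/8 = 8/8 = 1.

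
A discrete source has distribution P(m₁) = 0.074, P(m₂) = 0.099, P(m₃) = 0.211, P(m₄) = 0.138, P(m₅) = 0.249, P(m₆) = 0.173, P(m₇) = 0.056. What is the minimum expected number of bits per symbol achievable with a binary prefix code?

2.67 bits/symbol

Repeatedly combine the two least-probable nodes; the expected code length is the sum of the merged weights.
merge 7/125 + 37/500 → 13/100
merge 99/1000 + 13/100 → 229/1000
merge 69/500 + 173/1000 → 311/1000
merge 211/1000 + 229/1000 → 11/25
merge 249/1000 + 311/1000 → 14/25
merge 11/25 + 14/25 → 1
L = 13/100 + 229/1000 + 311/1000 + 11/25 + 14/25 + 1 = 267/100 = 2.67 bits/symbol.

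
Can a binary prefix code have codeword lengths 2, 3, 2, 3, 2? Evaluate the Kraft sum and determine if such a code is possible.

With common denominator 2^3 = 8: Σ 2^(−ℓᵢ) = 2/8 + 1/8 + 2/8 + 1/8 + 2/8 = 8/8 = 1.
Kraft's inequality requires Σ ≤ 1; here Σ = 1 ≤ 1, so such a prefix code exists.

1; yes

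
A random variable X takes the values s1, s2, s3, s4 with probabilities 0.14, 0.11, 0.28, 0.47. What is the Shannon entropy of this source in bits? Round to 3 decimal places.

1.774 bits

H = −Σ pᵢ log₂ pᵢ.
−0.14·log₂(0.14) = 0.3971
−0.11·log₂(0.11) = 0.3503
−0.28·log₂(0.28) = 0.5142
−0.47·log₂(0.47) = 0.5120
Sum ≈ 1.7736 → 1.774 bits.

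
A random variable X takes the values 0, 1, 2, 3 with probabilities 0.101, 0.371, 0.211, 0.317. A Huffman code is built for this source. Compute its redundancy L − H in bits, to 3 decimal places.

0.077 bits

Entropy H = −Σ p log₂ p ≈ 1.8638 bits.
Huffman merges: 101/1000+211/1000→39/125; 39/125+317/1000→629/1000; 371/1000+629/1000→1. L = 1941/1000 ≈ 1.9410.
L − H = 1.9410 − 1.8638 = 0.077 bits.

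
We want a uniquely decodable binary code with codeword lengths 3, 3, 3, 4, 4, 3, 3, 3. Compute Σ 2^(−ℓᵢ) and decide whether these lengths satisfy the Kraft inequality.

With common denominator 2^4 = 16: Σ 2^(−ℓᵢ) = 2/16 + 2/16 + 2/16 + 1/16 + 1/16 + 2/16 + 2/16 + 2/16 = 14/16 = 0.875.
Kraft's inequality requires Σ ≤ 1; here Σ = 0.875 ≤ 1, so such a prefix code exists.

0.875; yes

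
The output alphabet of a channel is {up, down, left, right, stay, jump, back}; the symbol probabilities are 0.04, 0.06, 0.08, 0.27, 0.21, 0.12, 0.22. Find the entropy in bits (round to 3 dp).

H = −Σ pᵢ log₂ pᵢ.
−0.04·log₂(0.04) = 0.1858
−0.06·log₂(0.06) = 0.2435
−0.08·log₂(0.08) = 0.2915
−0.27·log₂(0.27) = 0.5100
−0.21·log₂(0.21) = 0.4728
−0.12·log₂(0.12) = 0.3671
−0.22·log₂(0.22) = 0.4806
Sum ≈ 2.5513 → 2.551 bits.

2.551 bits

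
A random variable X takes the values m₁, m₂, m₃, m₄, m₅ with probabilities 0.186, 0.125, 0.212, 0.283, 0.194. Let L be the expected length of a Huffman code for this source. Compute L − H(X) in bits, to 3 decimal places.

Entropy H = −Σ p log₂ p ≈ 2.2751 bits.
Huffman merges: 1/8+93/500→311/1000; 97/500+53/250→203/500; 283/1000+311/1000→297/500; 203/500+297/500→1. L = 2311/1000 ≈ 2.3110.
L − H = 2.3110 − 2.2751 = 0.036 bits.

0.036 bits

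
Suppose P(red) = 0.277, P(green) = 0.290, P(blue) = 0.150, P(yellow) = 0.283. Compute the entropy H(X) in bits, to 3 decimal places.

1.957 bits

H = −Σ pᵢ log₂ pᵢ.
−0.277·log₂(0.277) = 0.5130
−0.290·log₂(0.290) = 0.5179
−0.150·log₂(0.150) = 0.4105
−0.283·log₂(0.283) = 0.5154
Sum ≈ 1.9568 → 1.957 bits.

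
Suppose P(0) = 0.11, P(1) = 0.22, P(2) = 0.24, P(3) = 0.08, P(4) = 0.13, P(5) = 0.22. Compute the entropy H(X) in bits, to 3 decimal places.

2.480 bits

H = −Σ pᵢ log₂ pᵢ.
−0.11·log₂(0.11) = 0.3503
−0.22·log₂(0.22) = 0.4806
−0.24·log₂(0.24) = 0.4941
−0.08·log₂(0.08) = 0.2915
−0.13·log₂(0.13) = 0.3826
−0.22·log₂(0.22) = 0.4806
Sum ≈ 2.4797 → 2.480 bits.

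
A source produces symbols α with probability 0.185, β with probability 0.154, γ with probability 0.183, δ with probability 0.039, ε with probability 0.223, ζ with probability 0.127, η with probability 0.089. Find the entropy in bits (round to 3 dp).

H = −Σ pᵢ log₂ pᵢ.
−0.185·log₂(0.185) = 0.4504
−0.154·log₂(0.154) = 0.4156
−0.183·log₂(0.183) = 0.4484
−0.039·log₂(0.039) = 0.1825
−0.223·log₂(0.223) = 0.4828
−0.127·log₂(0.127) = 0.3781
−0.089·log₂(0.089) = 0.3106
Sum ≈ 2.6684 → 2.668 bits.

2.668 bits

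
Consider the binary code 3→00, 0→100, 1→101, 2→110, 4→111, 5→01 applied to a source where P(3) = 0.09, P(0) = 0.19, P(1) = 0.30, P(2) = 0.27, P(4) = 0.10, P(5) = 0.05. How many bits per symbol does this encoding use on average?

2.86 bits/symbol

L̄ = Σ pᵢ·ℓᵢ = 0.09·2 + 0.19·3 + 0.30·3 + 0.27·3 + 0.10·3 + 0.05·2 = 2.86 bits/symbol.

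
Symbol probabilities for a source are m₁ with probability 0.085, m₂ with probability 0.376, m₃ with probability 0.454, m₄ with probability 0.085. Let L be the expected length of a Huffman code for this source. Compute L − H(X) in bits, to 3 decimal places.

0.064 bits

Entropy H = −Σ p log₂ p ≈ 1.6524 bits.
Huffman merges: 17/200+17/200→17/100; 17/100+47/125→273/500; 227/500+273/500→1. L = 429/250 ≈ 1.7160.
L − H = 1.7160 − 1.6524 = 0.064 bits.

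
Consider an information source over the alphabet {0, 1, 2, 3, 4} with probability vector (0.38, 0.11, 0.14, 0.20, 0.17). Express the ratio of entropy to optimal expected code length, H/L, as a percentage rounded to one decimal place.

Entropy H = −Σ p log₂ p ≈ 2.1768 bits.
Huffman merges: 11/100+7/50→1/4; 17/100+1/5→37/100; 1/4+37/100→31/50; 19/50+31/50→1. L = 56/25 ≈ 2.2400.
Efficiency = H/L = 2.1768/2.2400 = 97.2%.

97.2%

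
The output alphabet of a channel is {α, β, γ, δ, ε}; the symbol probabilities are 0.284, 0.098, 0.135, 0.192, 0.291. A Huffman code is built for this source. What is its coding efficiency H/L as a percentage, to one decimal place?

Entropy H = −Σ p log₂ p ≈ 2.2095 bits.
Huffman merges: 49/500+27/200→233/1000; 24/125+233/1000→17/40; 71/250+291/1000→23/40; 17/40+23/40→1. L = 2233/1000 ≈ 2.2330.
Efficiency = H/L = 2.2095/2.2330 = 98.9%.

98.9%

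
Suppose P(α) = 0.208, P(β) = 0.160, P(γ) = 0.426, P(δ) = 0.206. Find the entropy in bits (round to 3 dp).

H = −Σ pᵢ log₂ pᵢ.
−0.208·log₂(0.208) = 0.4712
−0.160·log₂(0.160) = 0.4230
−0.426·log₂(0.426) = 0.5244
−0.206·log₂(0.206) = 0.4695
Sum ≈ 1.8882 → 1.888 bits.

1.888 bits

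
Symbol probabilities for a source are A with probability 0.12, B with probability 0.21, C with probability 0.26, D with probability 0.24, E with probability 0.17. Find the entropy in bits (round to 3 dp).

2.274 bits

H = −Σ pᵢ log₂ pᵢ.
−0.12·log₂(0.12) = 0.3671
−0.21·log₂(0.21) = 0.4728
−0.26·log₂(0.26) = 0.5053
−0.24·log₂(0.24) = 0.4941
−0.17·log₂(0.17) = 0.4346
Sum ≈ 2.2739 → 2.274 bits.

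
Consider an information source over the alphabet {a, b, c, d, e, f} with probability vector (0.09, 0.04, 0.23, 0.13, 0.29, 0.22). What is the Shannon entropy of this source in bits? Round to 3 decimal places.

H = −Σ pᵢ log₂ pᵢ.
−0.09·log₂(0.09) = 0.3127
−0.04·log₂(0.04) = 0.1858
−0.23·log₂(0.23) = 0.4877
−0.13·log₂(0.13) = 0.3826
−0.29·log₂(0.29) = 0.5179
−0.22·log₂(0.22) = 0.4806
Sum ≈ 2.3672 → 2.367 bits.

2.367 bits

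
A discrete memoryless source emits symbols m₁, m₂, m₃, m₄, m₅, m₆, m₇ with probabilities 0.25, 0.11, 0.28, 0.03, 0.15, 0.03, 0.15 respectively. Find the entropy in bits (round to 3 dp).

H = −Σ pᵢ log₂ pᵢ.
−0.25·log₂(0.25) = 0.5000
−0.11·log₂(0.11) = 0.3503
−0.28·log₂(0.28) = 0.5142
−0.03·log₂(0.03) = 0.1518
−0.15·log₂(0.15) = 0.4105
−0.03·log₂(0.03) = 0.1518
−0.15·log₂(0.15) = 0.4105
Sum ≈ 2.4891 → 2.489 bits.

2.489 bits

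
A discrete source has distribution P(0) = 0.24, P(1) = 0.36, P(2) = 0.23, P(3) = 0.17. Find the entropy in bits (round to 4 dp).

1.9470 bits

H = −Σ pᵢ log₂ pᵢ.
−0.24·log₂(0.24) = 0.4941
−0.36·log₂(0.36) = 0.5306
−0.23·log₂(0.23) = 0.4877
−0.17·log₂(0.17) = 0.4346
Sum ≈ 1.9470 → 1.9470 bits.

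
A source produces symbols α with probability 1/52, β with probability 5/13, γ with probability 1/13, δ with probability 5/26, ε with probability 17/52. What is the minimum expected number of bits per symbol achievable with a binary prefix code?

2 bits/symbol

Repeatedly combine the two least-probable nodes; the expected code length is the sum of the merged weights.
merge 1/52 + 1/13 → 5/52
merge 5/52 + 5/26 → 15/52
merge 15/52 + 17/52 → 8/13
merge 5/13 + 8/13 → 1
L = 5/52 + 15/52 + 8/13 + 1 = 2 bits/symbol.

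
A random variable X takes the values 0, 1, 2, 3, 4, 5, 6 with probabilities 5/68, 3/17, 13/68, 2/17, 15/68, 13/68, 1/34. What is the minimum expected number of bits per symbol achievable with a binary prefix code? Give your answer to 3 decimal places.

2.691 bits/symbol

Repeatedly combine the two least-probable nodes; the expected code length is the sum of the merged weights.
merge 1/34 + 5/68 → 7/68
merge 7/68 + 2/17 → 15/68
merge 3/17 + 13/68 → 25/68
merge 13/68 + 15/68 → 7/17
merge 15/68 + 25/68 → 10/17
merge 7/17 + 10/17 → 1
L = 7/68 + 15/68 + 25/68 + 7/17 + 10/17 + 1 = 183/68 ≈ 2.691 bits/symbol.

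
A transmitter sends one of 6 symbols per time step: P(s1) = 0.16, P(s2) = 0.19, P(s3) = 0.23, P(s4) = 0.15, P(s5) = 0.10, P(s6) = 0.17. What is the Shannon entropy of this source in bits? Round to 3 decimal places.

2.543 bits

H = −Σ pᵢ log₂ pᵢ.
−0.16·log₂(0.16) = 0.4230
−0.19·log₂(0.19) = 0.4552
−0.23·log₂(0.23) = 0.4877
−0.15·log₂(0.15) = 0.4105
−0.10·log₂(0.10) = 0.3322
−0.17·log₂(0.17) = 0.4346
Sum ≈ 2.5432 → 2.543 bits.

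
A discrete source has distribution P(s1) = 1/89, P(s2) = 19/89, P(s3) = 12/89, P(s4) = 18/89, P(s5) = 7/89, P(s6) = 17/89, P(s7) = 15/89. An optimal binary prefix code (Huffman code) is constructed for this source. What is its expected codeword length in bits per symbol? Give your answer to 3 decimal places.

2.674 bits/symbol

Repeatedly combine the two least-probable nodes; the expected code length is the sum of the merged weights.
merge 1/89 + 7/89 → 8/89
merge 8/89 + 12/89 → 20/89
merge 15/89 + 17/89 → 32/89
merge 18/89 + 19/89 → 37/89
merge 20/89 + 32/89 → 52/89
merge 37/89 + 52/89 → 1
L = 8/89 + 20/89 + 32/89 + 37/89 + 52/89 + 1 = 238/89 ≈ 2.674 bits/symbol.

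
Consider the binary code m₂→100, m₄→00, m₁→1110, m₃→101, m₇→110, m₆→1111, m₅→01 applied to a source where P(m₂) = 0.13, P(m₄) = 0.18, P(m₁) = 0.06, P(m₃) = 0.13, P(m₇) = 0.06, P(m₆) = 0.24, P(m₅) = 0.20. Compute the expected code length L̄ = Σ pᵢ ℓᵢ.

L̄ = Σ pᵢ·ℓᵢ = 0.13·3 + 0.18·2 + 0.06·4 + 0.13·3 + 0.06·3 + 0.24·4 + 0.20·2 = 2.92 bits/symbol.

2.92 bits/symbol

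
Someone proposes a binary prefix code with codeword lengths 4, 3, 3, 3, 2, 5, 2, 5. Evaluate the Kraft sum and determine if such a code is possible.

1; yes

With common denominator 2^5 = 32: Σ 2^(−ℓᵢ) = 2/32 + 4/32 + 4/32 + 4/32 + 8/32 + 1/32 + 8/32 + 1/32 = 32/32 = 1.
Kraft's inequality requires Σ ≤ 1; here Σ = 1 ≤ 1, so such a prefix code exists.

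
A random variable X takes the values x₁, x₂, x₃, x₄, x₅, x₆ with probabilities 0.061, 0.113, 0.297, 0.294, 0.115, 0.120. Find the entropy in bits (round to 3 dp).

H = −Σ pᵢ log₂ pᵢ.
−0.061·log₂(0.061) = 0.2461
−0.113·log₂(0.113) = 0.3555
−0.297·log₂(0.297) = 0.5202
−0.294·log₂(0.294) = 0.5192
−0.115·log₂(0.115) = 0.3588
−0.120·log₂(0.120) = 0.3671
Sum ≈ 2.3669 → 2.367 bits.

2.367 bits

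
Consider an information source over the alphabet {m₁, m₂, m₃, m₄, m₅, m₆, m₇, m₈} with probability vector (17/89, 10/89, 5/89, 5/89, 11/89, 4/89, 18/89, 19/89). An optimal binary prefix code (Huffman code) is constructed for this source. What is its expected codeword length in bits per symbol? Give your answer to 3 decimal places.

2.843 bits/symbol

Repeatedly combine the two least-probable nodes; the expected code length is the sum of the merged weights.
merge 4/89 + 5/89 → 9/89
merge 5/89 + 9/89 → 14/89
merge 10/89 + 11/89 → 21/89
merge 14/89 + 17/89 → 31/89
merge 18/89 + 19/89 → 37/89
merge 21/89 + 31/89 → 52/89
merge 37/89 + 52/89 → 1
L = 9/89 + 14/89 + 21/89 + 31/89 + 37/89 + 52/89 + 1 = 253/89 ≈ 2.843 bits/symbol.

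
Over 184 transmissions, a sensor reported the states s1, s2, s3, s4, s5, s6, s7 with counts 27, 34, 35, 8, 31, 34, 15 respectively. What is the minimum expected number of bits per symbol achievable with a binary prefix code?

Probabilities are the counts divided by 184.
Repeatedly combine the two least-probable nodes; the expected code length is the sum of the merged weights.
merge 1/23 + 15/184 → 1/8
merge 1/8 + 27/184 → 25/92
merge 31/184 + 17/92 → 65/184
merge 17/92 + 35/184 → 3/8
merge 25/92 + 65/184 → 5/8
merge 3/8 + 5/8 → 1
L = 1/8 + 25/92 + 65/184 + 3/8 + 5/8 + 1 = 11/4 = 2.75 bits/symbol.

2.75 bits/symbol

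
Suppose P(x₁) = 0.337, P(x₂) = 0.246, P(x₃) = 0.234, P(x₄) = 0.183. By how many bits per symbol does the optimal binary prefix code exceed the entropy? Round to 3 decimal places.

Entropy H = −Σ p log₂ p ≈ 1.9652 bits.
Huffman merges: 183/1000+117/500→417/1000; 123/500+337/1000→583/1000; 417/1000+583/1000→1. L = 2 ≈ 2.0000.
L − H = 2.0000 − 1.9652 = 0.035 bits.

0.035 bits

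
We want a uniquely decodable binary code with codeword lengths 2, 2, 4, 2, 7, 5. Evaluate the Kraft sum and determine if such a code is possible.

0.8515625; yes

With common denominator 2^7 = 128: Σ 2^(−ℓᵢ) = 32/128 + 32/128 + 8/128 + 32/128 + 1/128 + 4/128 = 109/128 = 0.8515625.
Kraft's inequality requires Σ ≤ 1; here Σ = 0.8515625 ≤ 1, so such a prefix code exists.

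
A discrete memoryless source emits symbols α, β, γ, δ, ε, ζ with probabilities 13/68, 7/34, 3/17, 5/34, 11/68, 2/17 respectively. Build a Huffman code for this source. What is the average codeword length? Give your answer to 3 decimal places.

2.603 bits/symbol

Repeatedly combine the two least-probable nodes; the expected code length is the sum of the merged weights.
merge 2/17 + 5/34 → 9/34
merge 11/68 + 3/17 → 23/68
merge 13/68 + 7/34 → 27/68
merge 9/34 + 23/68 → 41/68
merge 27/68 + 41/68 → 1
L = 9/34 + 23/68 + 27/68 + 41/68 + 1 = 177/68 ≈ 2.603 bits/symbol.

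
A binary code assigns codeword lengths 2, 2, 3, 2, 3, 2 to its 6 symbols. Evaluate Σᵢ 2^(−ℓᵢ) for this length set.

1.25

With common denominator 2^3 = 8: Σ 2^(−ℓᵢ) = 2/8 + 2/8 + 1/8 + 2/8 + 1/8 + 2/8 = 10/8 = 1.25.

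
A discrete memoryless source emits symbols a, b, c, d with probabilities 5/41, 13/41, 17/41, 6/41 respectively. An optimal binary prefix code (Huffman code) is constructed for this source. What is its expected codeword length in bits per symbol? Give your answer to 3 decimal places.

1.854 bits/symbol

Repeatedly combine the two least-probable nodes; the expected code length is the sum of the merged weights.
merge 5/41 + 6/41 → 11/41
merge 11/41 + 13/41 → 24/41
merge 17/41 + 24/41 → 1
L = 11/41 + 24/41 + 1 = 76/41 ≈ 1.854 bits/symbol.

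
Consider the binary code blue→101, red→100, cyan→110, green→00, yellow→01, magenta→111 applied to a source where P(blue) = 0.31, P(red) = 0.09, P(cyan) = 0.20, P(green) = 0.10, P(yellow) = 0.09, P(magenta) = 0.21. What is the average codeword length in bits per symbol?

L̄ = Σ pᵢ·ℓᵢ = 0.31·3 + 0.09·3 + 0.20·3 + 0.10·2 + 0.09·2 + 0.21·3 = 2.81 bits/symbol.

2.81 bits/symbol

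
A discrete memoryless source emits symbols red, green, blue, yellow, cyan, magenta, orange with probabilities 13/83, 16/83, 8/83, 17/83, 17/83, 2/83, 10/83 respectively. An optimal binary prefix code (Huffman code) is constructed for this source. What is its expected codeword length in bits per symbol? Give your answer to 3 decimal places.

2.711 bits/symbol

Repeatedly combine the two least-probable nodes; the expected code length is the sum of the merged weights.
merge 2/83 + 8/83 → 10/83
merge 10/83 + 10/83 → 20/83
merge 13/83 + 16/83 → 29/83
merge 17/83 + 17/83 → 34/83
merge 20/83 + 29/83 → 49/83
merge 34/83 + 49/83 → 1
L = 10/83 + 20/83 + 29/83 + 34/83 + 49/83 + 1 = 225/83 ≈ 2.711 bits/symbol.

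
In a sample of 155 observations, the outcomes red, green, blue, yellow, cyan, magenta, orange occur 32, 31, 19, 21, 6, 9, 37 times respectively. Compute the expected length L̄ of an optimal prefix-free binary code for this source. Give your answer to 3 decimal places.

2.652 bits/symbol

Probabilities are the counts divided by 155.
Repeatedly combine the two least-probable nodes; the expected code length is the sum of the merged weights.
merge 6/155 + 9/155 → 3/31
merge 3/31 + 19/155 → 34/155
merge 21/155 + 1/5 → 52/155
merge 32/155 + 34/155 → 66/155
merge 37/155 + 52/155 → 89/155
merge 66/155 + 89/155 → 1
L = 3/31 + 34/155 + 52/155 + 66/155 + 89/155 + 1 = 411/155 ≈ 2.652 bits/symbol.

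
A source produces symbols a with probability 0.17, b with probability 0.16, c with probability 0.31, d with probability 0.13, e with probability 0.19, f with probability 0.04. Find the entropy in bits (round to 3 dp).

2.405 bits

H = −Σ pᵢ log₂ pᵢ.
−0.17·log₂(0.17) = 0.4346
−0.16·log₂(0.16) = 0.4230
−0.31·log₂(0.31) = 0.5238
−0.13·log₂(0.13) = 0.3826
−0.19·log₂(0.19) = 0.4552
−0.04·log₂(0.04) = 0.1858
Sum ≈ 2.4050 → 2.405 bits.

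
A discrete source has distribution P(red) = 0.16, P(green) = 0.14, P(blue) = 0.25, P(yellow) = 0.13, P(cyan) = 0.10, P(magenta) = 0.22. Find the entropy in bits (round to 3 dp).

H = −Σ pᵢ log₂ pᵢ.
−0.16·log₂(0.16) = 0.4230
−0.14·log₂(0.14) = 0.3971
−0.25·log₂(0.25) = 0.5000
−0.13·log₂(0.13) = 0.3826
−0.10·log₂(0.10) = 0.3322
−0.22·log₂(0.22) = 0.4806
Sum ≈ 2.5155 → 2.516 bits.

2.516 bits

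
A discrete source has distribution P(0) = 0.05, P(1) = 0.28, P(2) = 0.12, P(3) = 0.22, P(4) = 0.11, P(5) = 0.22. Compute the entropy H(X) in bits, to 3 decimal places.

2.409 bits

H = −Σ pᵢ log₂ pᵢ.
−0.05·log₂(0.05) = 0.2161
−0.28·log₂(0.28) = 0.5142
−0.12·log₂(0.12) = 0.3671
−0.22·log₂(0.22) = 0.4806
−0.11·log₂(0.11) = 0.3503
−0.22·log₂(0.22) = 0.4806
Sum ≈ 2.4088 → 2.409 bits.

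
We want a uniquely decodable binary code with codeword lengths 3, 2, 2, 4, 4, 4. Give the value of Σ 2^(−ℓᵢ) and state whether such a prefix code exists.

0.8125; yes

With common denominator 2^4 = 16: Σ 2^(−ℓᵢ) = 2/16 + 4/16 + 4/16 + 1/16 + 1/16 + 1/16 = 13/16 = 0.8125.
Kraft's inequality requires Σ ≤ 1; here Σ = 0.8125 ≤ 1, so such a prefix code exists.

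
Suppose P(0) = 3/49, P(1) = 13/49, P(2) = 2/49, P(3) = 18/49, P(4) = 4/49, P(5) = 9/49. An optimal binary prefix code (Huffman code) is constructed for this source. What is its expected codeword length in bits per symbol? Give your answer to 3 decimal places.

2.286 bits/symbol

Repeatedly combine the two least-probable nodes; the expected code length is the sum of the merged weights.
merge 2/49 + 3/49 → 5/49
merge 4/49 + 5/49 → 9/49
merge 9/49 + 9/49 → 18/49
merge 13/49 + 18/49 → 31/49
merge 18/49 + 31/49 → 1
L = 5/49 + 9/49 + 18/49 + 31/49 + 1 = 16/7 ≈ 2.286 bits/symbol.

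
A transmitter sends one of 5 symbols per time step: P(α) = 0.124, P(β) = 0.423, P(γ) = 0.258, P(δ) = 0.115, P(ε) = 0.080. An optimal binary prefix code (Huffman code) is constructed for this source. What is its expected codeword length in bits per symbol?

2.091 bits/symbol

Repeatedly combine the two least-probable nodes; the expected code length is the sum of the merged weights.
merge 2/25 + 23/200 → 39/200
merge 31/250 + 39/200 → 319/1000
merge 129/500 + 319/1000 → 577/1000
merge 423/1000 + 577/1000 → 1
L = 39/200 + 319/1000 + 577/1000 + 1 = 2091/1000 = 2.091 bits/symbol.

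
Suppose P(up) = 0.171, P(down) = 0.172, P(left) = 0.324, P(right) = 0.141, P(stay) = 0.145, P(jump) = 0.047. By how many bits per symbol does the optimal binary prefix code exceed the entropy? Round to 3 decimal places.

Entropy H = −Σ p log₂ p ≈ 2.4091 bits.
Huffman merges: 47/1000+141/1000→47/250; 29/200+171/1000→79/250; 43/250+47/250→9/25; 79/250+81/250→16/25; 9/25+16/25→1. L = 313/125 ≈ 2.5040.
L − H = 2.5040 − 2.4091 = 0.095 bits.

0.095 bits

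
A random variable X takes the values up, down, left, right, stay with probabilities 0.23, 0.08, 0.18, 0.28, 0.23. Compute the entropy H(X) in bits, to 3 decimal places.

2.226 bits

H = −Σ pᵢ log₂ pᵢ.
−0.23·log₂(0.23) = 0.4877
−0.08·log₂(0.08) = 0.2915
−0.18·log₂(0.18) = 0.4453
−0.28·log₂(0.28) = 0.5142
−0.23·log₂(0.23) = 0.4877
Sum ≈ 2.2264 → 2.226 bits.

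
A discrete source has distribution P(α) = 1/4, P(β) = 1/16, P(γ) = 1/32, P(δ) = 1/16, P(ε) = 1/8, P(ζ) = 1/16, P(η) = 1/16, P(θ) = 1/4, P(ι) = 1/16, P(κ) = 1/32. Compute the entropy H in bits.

2.9375 bits

Each probability is a power of 1/2, so log₂(1/p) is an integer.
H = Σ p·log₂(1/p) = 1/4·2 + 1/16·4 + 1/32·5 + 1/16·4 + 1/8·3 + 1/16·4 + 1/16·4 + 1/4·2 + 1/16·4 + 1/32·5 = 2.9375 bits.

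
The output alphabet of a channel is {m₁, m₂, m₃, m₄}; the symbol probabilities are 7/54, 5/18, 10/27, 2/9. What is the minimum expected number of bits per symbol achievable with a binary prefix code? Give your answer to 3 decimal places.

1.981 bits/symbol

Repeatedly combine the two least-probable nodes; the expected code length is the sum of the merged weights.
merge 7/54 + 2/9 → 19/54
merge 5/18 + 19/54 → 17/27
merge 10/27 + 17/27 → 1
L = 19/54 + 17/27 + 1 = 107/54 ≈ 1.981 bits/symbol.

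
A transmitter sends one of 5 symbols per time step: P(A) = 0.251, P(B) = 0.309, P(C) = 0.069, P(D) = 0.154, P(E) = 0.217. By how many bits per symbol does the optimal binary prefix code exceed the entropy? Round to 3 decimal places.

Entropy H = −Σ p log₂ p ≈ 2.1842 bits.
Huffman merges: 69/1000+77/500→223/1000; 217/1000+223/1000→11/25; 251/1000+309/1000→14/25; 11/25+14/25→1. L = 2223/1000 ≈ 2.2230.
L − H = 2.2230 − 2.1842 = 0.039 bits.

0.039 bits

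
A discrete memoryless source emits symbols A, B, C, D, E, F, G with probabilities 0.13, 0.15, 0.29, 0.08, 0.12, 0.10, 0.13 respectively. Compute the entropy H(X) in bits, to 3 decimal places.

2.685 bits

H = −Σ pᵢ log₂ pᵢ.
−0.13·log₂(0.13) = 0.3826
−0.15·log₂(0.15) = 0.4105
−0.29·log₂(0.29) = 0.5179
−0.08·log₂(0.08) = 0.2915
−0.12·log₂(0.12) = 0.3671
−0.10·log₂(0.10) = 0.3322
−0.13·log₂(0.13) = 0.3826
Sum ≈ 2.6845 → 2.685 bits.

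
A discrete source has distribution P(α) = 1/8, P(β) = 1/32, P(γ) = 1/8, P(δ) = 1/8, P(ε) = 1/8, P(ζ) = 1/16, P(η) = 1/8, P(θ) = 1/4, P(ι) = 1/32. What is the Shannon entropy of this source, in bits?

2.9375 bits

Each probability is a power of 1/2, so log₂(1/p) is an integer.
H = Σ p·log₂(1/p) = 1/8·3 + 1/32·5 + 1/8·3 + 1/8·3 + 1/8·3 + 1/16·4 + 1/8·3 + 1/4·2 + 1/32·5 = 2.9375 bits.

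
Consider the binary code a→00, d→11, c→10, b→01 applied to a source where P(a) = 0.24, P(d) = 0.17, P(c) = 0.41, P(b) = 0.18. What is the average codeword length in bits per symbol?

L̄ = Σ pᵢ·ℓᵢ = 0.24·2 + 0.17·2 + 0.41·2 + 0.18·2 = 2 bits/symbol.

2 bits/symbol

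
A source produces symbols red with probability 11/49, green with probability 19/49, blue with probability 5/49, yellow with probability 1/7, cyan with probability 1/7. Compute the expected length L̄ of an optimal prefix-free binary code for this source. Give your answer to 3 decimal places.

Repeatedly combine the two least-probable nodes; the expected code length is the sum of the merged weights.
merge 5/49 + 1/7 → 12/49
merge 1/7 + 11/49 → 18/49
merge 12/49 + 18/49 → 30/49
merge 19/49 + 30/49 → 1
L = 12/49 + 18/49 + 30/49 + 1 = 109/49 ≈ 2.224 bits/symbol.

2.224 bits/symbol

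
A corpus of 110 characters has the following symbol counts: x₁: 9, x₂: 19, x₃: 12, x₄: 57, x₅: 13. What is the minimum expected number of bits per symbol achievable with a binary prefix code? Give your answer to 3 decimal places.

Probabilities are the counts divided by 110.
Repeatedly combine the two least-probable nodes; the expected code length is the sum of the merged weights.
merge 9/110 + 6/55 → 21/110
merge 13/110 + 19/110 → 16/55
merge 21/110 + 16/55 → 53/110
merge 53/110 + 57/110 → 1
L = 21/110 + 16/55 + 53/110 + 1 = 108/55 ≈ 1.964 bits/symbol.

1.964 bits/symbol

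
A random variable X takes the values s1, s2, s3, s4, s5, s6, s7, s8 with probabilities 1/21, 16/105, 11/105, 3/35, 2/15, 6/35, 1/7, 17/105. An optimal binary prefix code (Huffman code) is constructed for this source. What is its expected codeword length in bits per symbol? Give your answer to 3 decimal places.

Repeatedly combine the two least-probable nodes; the expected code length is the sum of the merged weights.
merge 1/21 + 3/35 → 2/15
merge 11/105 + 2/15 → 5/21
merge 2/15 + 1/7 → 29/105
merge 16/105 + 17/105 → 11/35
merge 6/35 + 5/21 → 43/105
merge 29/105 + 11/35 → 62/105
merge 43/105 + 62/105 → 1
L = 2/15 + 5/21 + 29/105 + 11/35 + 43/105 + 62/105 + 1 = 311/105 ≈ 2.962 bits/symbol.

2.962 bits/symbol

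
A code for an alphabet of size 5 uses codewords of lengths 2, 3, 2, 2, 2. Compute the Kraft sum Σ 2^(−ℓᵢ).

With common denominator 2^3 = 8: Σ 2^(−ℓᵢ) = 2/8 + 1/8 + 2/8 + 2/8 + 2/8 = 9/8 = 1.125.

1.125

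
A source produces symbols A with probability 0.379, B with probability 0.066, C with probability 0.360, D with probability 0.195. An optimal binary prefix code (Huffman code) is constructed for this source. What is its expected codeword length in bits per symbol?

1.882 bits/symbol

Repeatedly combine the two least-probable nodes; the expected code length is the sum of the merged weights.
merge 33/500 + 39/200 → 261/1000
merge 261/1000 + 9/25 → 621/1000
merge 379/1000 + 621/1000 → 1
L = 261/1000 + 621/1000 + 1 = 941/500 = 1.882 bits/symbol.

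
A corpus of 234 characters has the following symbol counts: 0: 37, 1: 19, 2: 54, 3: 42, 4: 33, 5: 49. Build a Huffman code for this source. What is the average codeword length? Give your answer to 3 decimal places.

Probabilities are the counts divided by 234.
Repeatedly combine the two least-probable nodes; the expected code length is the sum of the merged weights.
merge 19/234 + 11/78 → 2/9
merge 37/234 + 7/39 → 79/234
merge 49/234 + 2/9 → 101/234
merge 3/13 + 79/234 → 133/234
merge 101/234 + 133/234 → 1
L = 2/9 + 79/234 + 101/234 + 133/234 + 1 = 599/234 ≈ 2.560 bits/symbol.

2.560 bits/symbol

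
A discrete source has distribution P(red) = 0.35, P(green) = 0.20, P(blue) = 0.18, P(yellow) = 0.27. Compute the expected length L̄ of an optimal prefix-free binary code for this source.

Repeatedly combine the two least-probable nodes; the expected code length is the sum of the merged weights.
merge 9/50 + 1/5 → 19/50
merge 27/100 + 7/20 → 31/50
merge 19/50 + 31/50 → 1
L = 19/50 + 31/50 + 1 = 2 bits/symbol.

2 bits/symbol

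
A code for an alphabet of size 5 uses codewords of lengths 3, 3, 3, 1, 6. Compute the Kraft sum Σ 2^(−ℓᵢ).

With common denominator 2^6 = 64: Σ 2^(−ℓᵢ) = 8/64 + 8/64 + 8/64 + 32/64 + 1/64 = 57/64 = 0.890625.

0.890625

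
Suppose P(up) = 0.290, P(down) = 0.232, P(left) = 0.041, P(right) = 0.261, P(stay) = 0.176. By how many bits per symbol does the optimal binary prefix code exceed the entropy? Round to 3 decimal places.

0.074 bits

Entropy H = −Σ p log₂ p ≈ 2.1428 bits.
Huffman merges: 41/1000+22/125→217/1000; 217/1000+29/125→449/1000; 261/1000+29/100→551/1000; 449/1000+551/1000→1. L = 2217/1000 ≈ 2.2170.
L − H = 2.2170 − 2.1428 = 0.074 bits.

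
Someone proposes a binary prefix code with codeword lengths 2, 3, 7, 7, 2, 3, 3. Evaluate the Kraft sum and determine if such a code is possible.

With common denominator 2^7 = 128: Σ 2^(−ℓᵢ) = 32/128 + 16/128 + 1/128 + 1/128 + 32/128 + 16/128 + 16/128 = 114/128 = 0.890625.
Kraft's inequality requires Σ ≤ 1; here Σ = 0.890625 ≤ 1, so such a prefix code exists.

0.890625; yes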